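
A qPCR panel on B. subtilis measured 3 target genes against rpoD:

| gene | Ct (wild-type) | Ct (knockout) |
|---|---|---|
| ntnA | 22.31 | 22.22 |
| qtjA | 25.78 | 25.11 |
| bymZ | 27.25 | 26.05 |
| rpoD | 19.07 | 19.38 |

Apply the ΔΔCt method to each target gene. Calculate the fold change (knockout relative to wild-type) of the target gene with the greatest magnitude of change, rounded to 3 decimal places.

ntnA: ΔΔCt = (22.22−19.38) − (22.31−19.07) = 2.84 − 3.24 = -0.40; fold change = 2^0.40 = 1.320
qtjA: ΔΔCt = (25.11−19.38) − (25.78−19.07) = 5.73 − 6.71 = -0.98; fold change = 2^0.98 = 1.972
bymZ: ΔΔCt = (26.05−19.38) − (27.25−19.07) = 6.67 − 8.18 = -1.51; fold change = 2^1.51 = 2.848
bymZ has the largest |ΔΔCt| = 1.51.

2.848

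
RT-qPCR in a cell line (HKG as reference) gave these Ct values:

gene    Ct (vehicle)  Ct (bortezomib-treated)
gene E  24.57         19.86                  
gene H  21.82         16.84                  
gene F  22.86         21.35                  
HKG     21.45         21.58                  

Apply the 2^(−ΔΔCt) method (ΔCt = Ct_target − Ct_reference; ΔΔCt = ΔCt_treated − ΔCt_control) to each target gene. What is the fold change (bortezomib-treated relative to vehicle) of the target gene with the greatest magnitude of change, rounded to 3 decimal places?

34.535

gene E: ΔΔCt = (19.86−21.58) − (24.57−21.45) = -1.72 − 3.12 = -4.84; fold change = 2^4.84 = 28.641
gene H: ΔΔCt = (16.84−21.58) − (21.82−21.45) = -4.74 − 0.37 = -5.11; fold change = 2^5.11 = 34.535
gene F: ΔΔCt = (21.35−21.58) − (22.86−21.45) = -0.23 − 1.41 = -1.64; fold change = 2^1.64 = 3.117
gene H has the largest |ΔΔCt| = 5.11.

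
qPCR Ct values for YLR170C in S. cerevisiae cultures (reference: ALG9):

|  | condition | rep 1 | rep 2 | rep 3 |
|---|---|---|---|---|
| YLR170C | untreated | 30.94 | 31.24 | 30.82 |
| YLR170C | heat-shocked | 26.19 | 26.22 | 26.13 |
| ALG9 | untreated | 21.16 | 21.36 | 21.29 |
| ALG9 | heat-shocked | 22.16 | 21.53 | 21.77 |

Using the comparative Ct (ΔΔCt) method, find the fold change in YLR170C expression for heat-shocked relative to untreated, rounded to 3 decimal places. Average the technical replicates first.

Mean Ct: YLR170C untreated 31.000; YLR170C heat-shocked 26.180; ALG9 untreated 21.270; ALG9 heat-shocked 21.820
ΔCt(untreated) = 31.000 − 21.270 = 9.730
ΔCt(heat-shocked) = 26.180 − 21.820 = 4.360
ΔΔCt = 4.360 − 9.730 = -5.370
Fold change = 2^(−(-5.370)) = 2^5.370 = 41.3553

41.355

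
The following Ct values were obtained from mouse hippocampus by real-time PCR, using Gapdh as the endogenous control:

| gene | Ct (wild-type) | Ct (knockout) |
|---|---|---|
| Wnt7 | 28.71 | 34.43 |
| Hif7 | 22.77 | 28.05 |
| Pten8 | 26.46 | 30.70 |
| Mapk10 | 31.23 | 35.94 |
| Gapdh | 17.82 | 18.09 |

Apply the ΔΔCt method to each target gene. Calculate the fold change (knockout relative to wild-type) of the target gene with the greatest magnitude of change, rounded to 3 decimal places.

0.023

Wnt7: ΔΔCt = (34.43−18.09) − (28.71−17.82) = 16.34 − 10.89 = 5.45; fold change = 2^-5.45 = 0.023
Hif7: ΔΔCt = (28.05−18.09) − (22.77−17.82) = 9.96 − 4.95 = 5.01; fold change = 2^-5.01 = 0.031
Pten8: ΔΔCt = (30.70−18.09) − (26.46−17.82) = 12.61 − 8.64 = 3.97; fold change = 2^-3.97 = 0.064
Mapk10: ΔΔCt = (35.94−18.09) − (31.23−17.82) = 17.85 − 13.41 = 4.44; fold change = 2^-4.44 = 0.046
Wnt7 has the largest |ΔΔCt| = 5.45.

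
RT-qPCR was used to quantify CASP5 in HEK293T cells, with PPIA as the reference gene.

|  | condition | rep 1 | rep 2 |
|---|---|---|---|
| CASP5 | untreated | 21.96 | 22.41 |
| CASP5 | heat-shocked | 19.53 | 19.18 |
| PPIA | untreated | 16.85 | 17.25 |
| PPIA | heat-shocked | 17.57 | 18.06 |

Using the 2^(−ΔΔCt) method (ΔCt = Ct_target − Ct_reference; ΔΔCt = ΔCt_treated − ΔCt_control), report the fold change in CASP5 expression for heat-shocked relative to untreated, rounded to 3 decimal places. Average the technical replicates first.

12.084

Mean Ct: CASP5 untreated 22.185; CASP5 heat-shocked 19.355; PPIA untreated 17.050; PPIA heat-shocked 17.815
ΔCt(untreated) = 22.185 − 17.050 = 5.135
ΔCt(heat-shocked) = 19.355 − 17.815 = 1.540
ΔΔCt = 1.540 − 5.135 = -3.595
Fold change = 2^(−(-3.595)) = 2^3.595 = 12.0838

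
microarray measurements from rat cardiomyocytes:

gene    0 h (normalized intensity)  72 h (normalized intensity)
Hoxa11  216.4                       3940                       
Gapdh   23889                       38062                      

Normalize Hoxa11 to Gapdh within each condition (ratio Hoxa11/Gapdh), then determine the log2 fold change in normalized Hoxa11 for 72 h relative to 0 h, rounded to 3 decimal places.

3.514

Hoxa11/Gapdh (0 h) = 216.4 / 23889 = 0.0090586
Hoxa11/Gapdh (72 h) = 3940 / 38062 = 0.10352
Fold change = 0.10352 / 0.0090586 = 11.4273
log2(11.4273) = 3.5144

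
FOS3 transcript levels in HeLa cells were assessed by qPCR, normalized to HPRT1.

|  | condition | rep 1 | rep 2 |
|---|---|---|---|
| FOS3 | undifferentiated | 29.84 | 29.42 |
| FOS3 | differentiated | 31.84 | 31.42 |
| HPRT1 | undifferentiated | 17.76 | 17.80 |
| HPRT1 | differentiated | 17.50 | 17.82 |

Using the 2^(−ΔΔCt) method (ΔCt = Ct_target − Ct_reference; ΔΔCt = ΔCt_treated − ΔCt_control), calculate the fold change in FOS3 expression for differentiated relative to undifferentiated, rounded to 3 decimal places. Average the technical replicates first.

Mean Ct: FOS3 undifferentiated 29.630; FOS3 differentiated 31.630; HPRT1 undifferentiated 17.780; HPRT1 differentiated 17.660
ΔCt(undifferentiated) = 29.630 − 17.780 = 11.850
ΔCt(differentiated) = 31.630 − 17.660 = 13.970
ΔΔCt = 13.970 − 11.850 = 2.120
Fold change = 2^(−2.120) = 0.2300

0.230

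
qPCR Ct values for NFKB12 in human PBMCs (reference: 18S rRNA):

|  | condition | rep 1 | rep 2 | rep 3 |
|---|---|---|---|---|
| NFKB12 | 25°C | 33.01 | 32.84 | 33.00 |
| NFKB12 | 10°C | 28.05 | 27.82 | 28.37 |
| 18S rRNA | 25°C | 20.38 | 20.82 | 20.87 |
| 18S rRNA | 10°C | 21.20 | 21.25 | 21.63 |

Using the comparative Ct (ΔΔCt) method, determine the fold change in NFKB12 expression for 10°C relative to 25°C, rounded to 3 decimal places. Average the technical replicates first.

46.527

Mean Ct: NFKB12 25°C 32.950; NFKB12 10°C 28.080; 18S rRNA 25°C 20.690; 18S rRNA 10°C 21.360
ΔCt(25°C) = 32.950 − 20.690 = 12.260
ΔCt(10°C) = 28.080 − 21.360 = 6.720
ΔΔCt = 6.720 − 12.260 = -5.540
Fold change = 2^(−(-5.540)) = 2^5.540 = 46.5271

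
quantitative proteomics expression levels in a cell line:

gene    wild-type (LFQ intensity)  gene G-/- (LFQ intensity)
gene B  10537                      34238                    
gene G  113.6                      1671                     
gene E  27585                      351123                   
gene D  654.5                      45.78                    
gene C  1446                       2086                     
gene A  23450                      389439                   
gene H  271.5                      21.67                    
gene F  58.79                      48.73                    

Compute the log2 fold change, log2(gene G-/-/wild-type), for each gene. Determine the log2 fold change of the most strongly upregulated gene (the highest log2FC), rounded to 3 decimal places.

log2(34238/10537) = 1.700  (gene B)
log2(1671/113.6) = 3.879  (gene G)
log2(351123/27585) = 3.670  (gene E)
log2(45.78/654.5) = -3.838  (gene D)
log2(2086/1446) = 0.529  (gene C)
log2(389439/23450) = 4.054  (gene A)
log2(21.67/271.5) = -3.647  (gene H)
log2(48.73/58.79) = -0.271  (gene F)
gene A is most strongly upregulated.

4.054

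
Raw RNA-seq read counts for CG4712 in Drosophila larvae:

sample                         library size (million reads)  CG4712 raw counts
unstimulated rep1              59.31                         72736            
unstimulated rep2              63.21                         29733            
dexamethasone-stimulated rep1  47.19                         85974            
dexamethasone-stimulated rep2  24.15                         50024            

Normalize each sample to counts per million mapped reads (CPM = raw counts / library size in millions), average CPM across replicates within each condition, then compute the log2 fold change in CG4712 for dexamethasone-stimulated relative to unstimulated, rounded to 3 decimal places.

1.198

CPM(unstimulated rep1) = 72736 / 59.31 = 1226.3699
CPM(unstimulated rep2) = 29733 / 63.21 = 470.3844
CPM(dexamethasone-stimulated rep1) = 85974 / 47.19 = 1821.8690
CPM(dexamethasone-stimulated rep2) = 50024 / 24.15 = 2071.3872
mean CPM(unstimulated) = 848.3772; mean CPM(dexamethasone-stimulated) = 1946.6281
Fold change = 1946.6281 / 848.3772 = 2.29453
log2(2.29453) = 1.1982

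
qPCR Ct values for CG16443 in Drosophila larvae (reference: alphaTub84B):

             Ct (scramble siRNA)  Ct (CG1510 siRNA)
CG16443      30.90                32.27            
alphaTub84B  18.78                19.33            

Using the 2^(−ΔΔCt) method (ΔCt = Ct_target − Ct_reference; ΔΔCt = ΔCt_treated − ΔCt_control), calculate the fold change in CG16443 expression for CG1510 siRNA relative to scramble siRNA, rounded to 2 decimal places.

0.57

ΔCt(scramble siRNA) = 30.900 − 18.780 = 12.120
ΔCt(CG1510 siRNA) = 32.270 − 19.330 = 12.940
ΔΔCt = 12.940 − 12.120 = 0.820
Fold change = 2^(−0.820) = 0.566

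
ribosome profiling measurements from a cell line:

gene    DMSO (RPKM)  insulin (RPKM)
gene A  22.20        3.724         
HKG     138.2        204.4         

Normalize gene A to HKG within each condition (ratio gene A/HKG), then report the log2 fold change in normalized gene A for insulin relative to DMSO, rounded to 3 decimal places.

gene A/HKG (DMSO) = 22.20 / 138.2 = 0.16064
gene A/HKG (insulin) = 3.724 / 204.4 = 0.018219
Fold change = 0.018219 / 0.16064 = 0.1134
log2(0.1134) = -3.1403

-3.140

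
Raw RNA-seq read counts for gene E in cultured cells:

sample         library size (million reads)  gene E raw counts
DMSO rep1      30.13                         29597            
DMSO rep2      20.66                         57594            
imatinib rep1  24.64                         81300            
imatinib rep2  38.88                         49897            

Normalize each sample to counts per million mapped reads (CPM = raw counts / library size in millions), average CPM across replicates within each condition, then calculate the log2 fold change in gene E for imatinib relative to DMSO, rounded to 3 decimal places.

0.282

CPM(DMSO rep1) = 29597 / 30.13 = 982.3100
CPM(DMSO rep2) = 57594 / 20.66 = 2787.7057
CPM(imatinib rep1) = 81300 / 24.64 = 3299.5130
CPM(imatinib rep2) = 49897 / 38.88 = 1283.3591
mean CPM(DMSO) = 1885.0079; mean CPM(imatinib) = 2291.4360
Fold change = 2291.4360 / 1885.0079 = 1.21561
log2(1.21561) = 0.2817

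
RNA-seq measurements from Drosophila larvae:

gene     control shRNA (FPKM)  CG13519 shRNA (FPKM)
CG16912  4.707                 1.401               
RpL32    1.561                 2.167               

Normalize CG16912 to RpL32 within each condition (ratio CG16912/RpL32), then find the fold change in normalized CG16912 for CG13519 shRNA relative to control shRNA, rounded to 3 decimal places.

0.214

CG16912/RpL32 (control shRNA) = 4.707 / 1.561 = 3.0154
CG16912/RpL32 (CG13519 shRNA) = 1.401 / 2.167 = 0.64652
Fold change = 0.64652 / 3.0154 = 0.2144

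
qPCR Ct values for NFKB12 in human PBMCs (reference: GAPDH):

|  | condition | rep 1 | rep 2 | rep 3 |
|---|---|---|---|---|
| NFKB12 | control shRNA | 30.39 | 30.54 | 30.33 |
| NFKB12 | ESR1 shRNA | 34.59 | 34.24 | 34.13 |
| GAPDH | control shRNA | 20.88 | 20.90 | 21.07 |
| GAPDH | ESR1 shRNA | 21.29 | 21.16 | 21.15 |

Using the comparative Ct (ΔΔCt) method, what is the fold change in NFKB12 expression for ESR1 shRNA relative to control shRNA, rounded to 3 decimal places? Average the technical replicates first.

Mean Ct: NFKB12 control shRNA 30.420; NFKB12 ESR1 shRNA 34.320; GAPDH control shRNA 20.950; GAPDH ESR1 shRNA 21.200
ΔCt(control shRNA) = 30.420 − 20.950 = 9.470
ΔCt(ESR1 shRNA) = 34.320 − 21.200 = 13.120
ΔΔCt = 13.120 − 9.470 = 3.650
Fold change = 2^(−3.650) = 0.0797

0.080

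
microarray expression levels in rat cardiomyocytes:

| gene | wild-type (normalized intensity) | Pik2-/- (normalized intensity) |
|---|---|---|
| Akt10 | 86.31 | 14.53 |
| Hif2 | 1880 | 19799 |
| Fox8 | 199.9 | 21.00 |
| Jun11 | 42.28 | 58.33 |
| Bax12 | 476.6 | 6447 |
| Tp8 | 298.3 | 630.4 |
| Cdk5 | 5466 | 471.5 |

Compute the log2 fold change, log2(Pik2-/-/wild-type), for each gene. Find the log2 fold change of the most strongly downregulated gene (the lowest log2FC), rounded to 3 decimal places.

log2(14.53/86.31) = -2.570  (Akt10)
log2(19799/1880) = 3.397  (Hif2)
log2(21.00/199.9) = -3.251  (Fox8)
log2(58.33/42.28) = 0.464  (Jun11)
log2(6447/476.6) = 3.758  (Bax12)
log2(630.4/298.3) = 1.080  (Tp8)
log2(471.5/5466) = -3.535  (Cdk5)
Cdk5 is most strongly downregulated.

-3.535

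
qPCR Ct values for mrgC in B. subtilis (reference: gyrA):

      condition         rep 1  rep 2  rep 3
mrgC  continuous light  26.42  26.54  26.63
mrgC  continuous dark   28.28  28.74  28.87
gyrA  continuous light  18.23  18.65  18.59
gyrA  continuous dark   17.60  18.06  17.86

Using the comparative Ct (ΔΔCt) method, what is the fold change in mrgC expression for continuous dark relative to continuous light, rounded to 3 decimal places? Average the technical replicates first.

0.149

Mean Ct: mrgC continuous light 26.530; mrgC continuous dark 28.630; gyrA continuous light 18.490; gyrA continuous dark 17.840
ΔCt(continuous light) = 26.530 − 18.490 = 8.040
ΔCt(continuous dark) = 28.630 − 17.840 = 10.790
ΔΔCt = 10.790 − 8.040 = 2.750
Fold change = 2^(−2.750) = 0.1487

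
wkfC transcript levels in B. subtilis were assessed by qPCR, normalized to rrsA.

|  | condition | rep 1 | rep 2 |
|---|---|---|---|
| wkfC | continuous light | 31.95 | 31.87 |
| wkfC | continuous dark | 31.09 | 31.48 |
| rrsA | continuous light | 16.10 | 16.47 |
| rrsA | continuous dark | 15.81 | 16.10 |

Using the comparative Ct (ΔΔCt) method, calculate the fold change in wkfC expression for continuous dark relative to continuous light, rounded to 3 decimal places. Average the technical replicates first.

Mean Ct: wkfC continuous light 31.910; wkfC continuous dark 31.285; rrsA continuous light 16.285; rrsA continuous dark 15.955
ΔCt(continuous light) = 31.910 − 16.285 = 15.625
ΔCt(continuous dark) = 31.285 − 15.955 = 15.330
ΔΔCt = 15.330 − 15.625 = -0.295
Fold change = 2^(−(-0.295)) = 2^0.295 = 1.2269

1.227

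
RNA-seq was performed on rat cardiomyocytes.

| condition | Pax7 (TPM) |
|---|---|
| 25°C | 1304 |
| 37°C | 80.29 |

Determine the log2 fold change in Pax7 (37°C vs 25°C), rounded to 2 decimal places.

Fold change = 80.29 / 1304 = 0.0616
log2(0.0616) = -4.022

-4.02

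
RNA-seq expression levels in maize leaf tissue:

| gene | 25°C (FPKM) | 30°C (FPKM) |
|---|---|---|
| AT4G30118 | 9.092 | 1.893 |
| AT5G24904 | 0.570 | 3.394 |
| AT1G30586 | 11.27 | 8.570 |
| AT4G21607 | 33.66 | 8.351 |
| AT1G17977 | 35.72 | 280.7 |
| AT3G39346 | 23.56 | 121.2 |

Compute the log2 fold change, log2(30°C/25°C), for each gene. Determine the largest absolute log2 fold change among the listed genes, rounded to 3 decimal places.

log2(1.893/9.092) = -2.264  (AT4G30118)
log2(3.394/0.570) = 2.574  (AT5G24904)
log2(8.570/11.27) = -0.395  (AT1G30586)
log2(8.351/33.66) = -2.011  (AT4G21607)
log2(280.7/35.72) = 2.974  (AT1G17977)
log2(121.2/23.56) = 2.363  (AT3G39346)
The largest magnitude belongs to AT1G17977.

2.974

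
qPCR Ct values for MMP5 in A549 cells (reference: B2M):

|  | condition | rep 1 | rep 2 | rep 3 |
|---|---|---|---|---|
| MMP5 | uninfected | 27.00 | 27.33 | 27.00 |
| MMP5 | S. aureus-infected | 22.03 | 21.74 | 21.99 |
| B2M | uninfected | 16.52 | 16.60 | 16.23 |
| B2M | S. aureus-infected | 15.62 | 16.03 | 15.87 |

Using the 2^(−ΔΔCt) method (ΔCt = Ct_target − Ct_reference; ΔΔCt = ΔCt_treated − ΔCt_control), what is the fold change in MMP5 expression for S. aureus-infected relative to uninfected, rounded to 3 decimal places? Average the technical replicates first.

23.918

Mean Ct: MMP5 uninfected 27.110; MMP5 S. aureus-infected 21.920; B2M uninfected 16.450; B2M S. aureus-infected 15.840
ΔCt(uninfected) = 27.110 − 16.450 = 10.660
ΔCt(S. aureus-infected) = 21.920 − 15.840 = 6.080
ΔΔCt = 6.080 − 10.660 = -4.580
Fold change = 2^(−(-4.580)) = 2^4.580 = 23.9176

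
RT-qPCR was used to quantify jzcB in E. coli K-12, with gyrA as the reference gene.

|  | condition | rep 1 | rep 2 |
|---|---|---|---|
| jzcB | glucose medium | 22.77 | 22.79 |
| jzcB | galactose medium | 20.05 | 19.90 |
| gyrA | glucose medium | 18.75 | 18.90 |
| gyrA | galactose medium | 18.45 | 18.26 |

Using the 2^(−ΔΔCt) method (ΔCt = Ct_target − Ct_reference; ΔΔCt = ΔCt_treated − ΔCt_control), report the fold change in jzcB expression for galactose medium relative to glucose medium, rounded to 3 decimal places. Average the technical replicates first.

5.046

Mean Ct: jzcB glucose medium 22.780; jzcB galactose medium 19.975; gyrA glucose medium 18.825; gyrA galactose medium 18.355
ΔCt(glucose medium) = 22.780 − 18.825 = 3.955
ΔCt(galactose medium) = 19.975 − 18.355 = 1.620
ΔΔCt = 1.620 − 3.955 = -2.335
Fold change = 2^(−(-2.335)) = 2^2.335 = 5.0455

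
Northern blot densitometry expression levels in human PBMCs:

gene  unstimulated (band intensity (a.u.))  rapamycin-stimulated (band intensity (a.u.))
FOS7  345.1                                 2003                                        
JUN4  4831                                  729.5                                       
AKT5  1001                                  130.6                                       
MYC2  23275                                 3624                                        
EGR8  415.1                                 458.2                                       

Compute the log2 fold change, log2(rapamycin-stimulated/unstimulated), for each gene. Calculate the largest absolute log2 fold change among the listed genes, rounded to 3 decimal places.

log2(2003/345.1) = 2.537  (FOS7)
log2(729.5/4831) = -2.727  (JUN4)
log2(130.6/1001) = -2.938  (AKT5)
log2(3624/23275) = -2.683  (MYC2)
log2(458.2/415.1) = 0.143  (EGR8)
The largest magnitude belongs to AKT5.

2.938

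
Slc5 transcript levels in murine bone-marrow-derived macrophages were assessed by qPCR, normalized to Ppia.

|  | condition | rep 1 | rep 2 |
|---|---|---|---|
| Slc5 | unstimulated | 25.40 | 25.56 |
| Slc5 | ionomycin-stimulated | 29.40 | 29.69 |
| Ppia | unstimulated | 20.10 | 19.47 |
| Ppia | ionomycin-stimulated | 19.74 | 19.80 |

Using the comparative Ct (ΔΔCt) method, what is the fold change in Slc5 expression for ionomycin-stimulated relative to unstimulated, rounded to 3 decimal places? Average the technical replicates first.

0.059

Mean Ct: Slc5 unstimulated 25.480; Slc5 ionomycin-stimulated 29.545; Ppia unstimulated 19.785; Ppia ionomycin-stimulated 19.770
ΔCt(unstimulated) = 25.480 − 19.785 = 5.695
ΔCt(ionomycin-stimulated) = 29.545 − 19.770 = 9.775
ΔΔCt = 9.775 − 5.695 = 4.080
Fold change = 2^(−4.080) = 0.0591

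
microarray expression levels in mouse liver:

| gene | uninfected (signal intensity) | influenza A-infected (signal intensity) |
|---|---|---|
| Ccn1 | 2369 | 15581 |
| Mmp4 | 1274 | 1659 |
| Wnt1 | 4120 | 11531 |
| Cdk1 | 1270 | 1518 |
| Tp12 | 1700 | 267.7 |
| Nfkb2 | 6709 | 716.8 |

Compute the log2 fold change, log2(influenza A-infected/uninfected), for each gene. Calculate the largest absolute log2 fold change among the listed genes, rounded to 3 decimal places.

log2(15581/2369) = 2.717  (Ccn1)
log2(1659/1274) = 0.381  (Mmp4)
log2(11531/4120) = 1.485  (Wnt1)
log2(1518/1270) = 0.257  (Cdk1)
log2(267.7/1700) = -2.667  (Tp12)
log2(716.8/6709) = -3.226  (Nfkb2)
The largest magnitude belongs to Nfkb2.

3.226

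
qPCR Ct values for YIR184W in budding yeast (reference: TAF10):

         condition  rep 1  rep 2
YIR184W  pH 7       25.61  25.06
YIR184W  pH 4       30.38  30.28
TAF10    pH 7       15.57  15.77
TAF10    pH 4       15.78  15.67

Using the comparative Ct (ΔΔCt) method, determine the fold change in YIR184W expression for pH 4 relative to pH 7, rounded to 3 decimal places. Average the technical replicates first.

0.033

Mean Ct: YIR184W pH 7 25.335; YIR184W pH 4 30.330; TAF10 pH 7 15.670; TAF10 pH 4 15.725
ΔCt(pH 7) = 25.335 − 15.670 = 9.665
ΔCt(pH 4) = 30.330 − 15.725 = 14.605
ΔΔCt = 14.605 − 9.665 = 4.940
Fold change = 2^(−4.940) = 0.0326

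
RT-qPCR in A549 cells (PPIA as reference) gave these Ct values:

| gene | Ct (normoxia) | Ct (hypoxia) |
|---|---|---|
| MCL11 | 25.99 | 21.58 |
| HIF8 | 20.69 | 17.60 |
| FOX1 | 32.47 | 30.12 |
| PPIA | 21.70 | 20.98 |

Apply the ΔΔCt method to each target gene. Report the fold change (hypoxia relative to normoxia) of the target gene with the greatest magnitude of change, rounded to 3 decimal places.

MCL11: ΔΔCt = (21.58−20.98) − (25.99−21.70) = 0.60 − 4.29 = -3.69; fold change = 2^3.69 = 12.906
HIF8: ΔΔCt = (17.60−20.98) − (20.69−21.70) = -3.38 − (-1.01) = -2.37; fold change = 2^2.37 = 5.169
FOX1: ΔΔCt = (30.12−20.98) − (32.47−21.70) = 9.14 − 10.77 = -1.63; fold change = 2^1.63 = 3.095
MCL11 has the largest |ΔΔCt| = 3.69.

12.906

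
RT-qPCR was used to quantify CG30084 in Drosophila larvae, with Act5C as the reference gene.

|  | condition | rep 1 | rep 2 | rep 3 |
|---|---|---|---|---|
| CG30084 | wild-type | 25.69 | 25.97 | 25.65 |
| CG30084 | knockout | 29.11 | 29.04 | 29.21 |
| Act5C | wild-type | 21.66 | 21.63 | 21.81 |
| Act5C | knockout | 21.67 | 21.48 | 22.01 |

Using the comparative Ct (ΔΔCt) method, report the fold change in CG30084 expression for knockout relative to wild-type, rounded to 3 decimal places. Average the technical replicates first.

0.099

Mean Ct: CG30084 wild-type 25.770; CG30084 knockout 29.120; Act5C wild-type 21.700; Act5C knockout 21.720
ΔCt(wild-type) = 25.770 − 21.700 = 4.070
ΔCt(knockout) = 29.120 − 21.720 = 7.400
ΔΔCt = 7.400 − 4.070 = 3.330
Fold change = 2^(−3.330) = 0.0994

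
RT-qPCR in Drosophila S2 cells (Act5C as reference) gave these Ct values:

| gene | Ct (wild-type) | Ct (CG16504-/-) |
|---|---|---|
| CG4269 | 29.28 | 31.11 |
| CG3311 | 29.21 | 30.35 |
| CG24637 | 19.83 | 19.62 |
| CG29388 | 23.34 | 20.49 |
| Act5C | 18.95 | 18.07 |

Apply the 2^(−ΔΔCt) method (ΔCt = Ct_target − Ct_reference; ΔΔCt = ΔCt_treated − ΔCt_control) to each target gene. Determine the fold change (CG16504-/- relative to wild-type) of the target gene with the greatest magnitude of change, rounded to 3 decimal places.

0.153

CG4269: ΔΔCt = (31.11−18.07) − (29.28−18.95) = 13.04 − 10.33 = 2.71; fold change = 2^-2.71 = 0.153
CG3311: ΔΔCt = (30.35−18.07) − (29.21−18.95) = 12.28 − 10.26 = 2.02; fold change = 2^-2.02 = 0.247
CG24637: ΔΔCt = (19.62−18.07) − (19.83−18.95) = 1.55 − 0.88 = 0.67; fold change = 2^-0.67 = 0.629
CG29388: ΔΔCt = (20.49−18.07) − (23.34−18.95) = 2.42 − 4.39 = -1.97; fold change = 2^1.97 = 3.918
CG4269 has the largest |ΔΔCt| = 2.71.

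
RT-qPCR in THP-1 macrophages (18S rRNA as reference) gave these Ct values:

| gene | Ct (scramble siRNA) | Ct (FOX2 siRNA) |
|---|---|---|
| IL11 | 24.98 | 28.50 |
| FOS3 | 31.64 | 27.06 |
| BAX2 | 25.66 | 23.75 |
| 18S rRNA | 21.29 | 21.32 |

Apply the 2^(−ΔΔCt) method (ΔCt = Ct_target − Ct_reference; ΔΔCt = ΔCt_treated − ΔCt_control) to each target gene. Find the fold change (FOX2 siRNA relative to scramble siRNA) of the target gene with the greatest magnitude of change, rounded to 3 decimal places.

24.420

IL11: ΔΔCt = (28.50−21.32) − (24.98−21.29) = 7.18 − 3.69 = 3.49; fold change = 2^-3.49 = 0.089
FOS3: ΔΔCt = (27.06−21.32) − (31.64−21.29) = 5.74 − 10.35 = -4.61; fold change = 2^4.61 = 24.420
BAX2: ΔΔCt = (23.75−21.32) − (25.66−21.29) = 2.43 − 4.37 = -1.94; fold change = 2^1.94 = 3.837
FOS3 has the largest |ΔΔCt| = 4.61.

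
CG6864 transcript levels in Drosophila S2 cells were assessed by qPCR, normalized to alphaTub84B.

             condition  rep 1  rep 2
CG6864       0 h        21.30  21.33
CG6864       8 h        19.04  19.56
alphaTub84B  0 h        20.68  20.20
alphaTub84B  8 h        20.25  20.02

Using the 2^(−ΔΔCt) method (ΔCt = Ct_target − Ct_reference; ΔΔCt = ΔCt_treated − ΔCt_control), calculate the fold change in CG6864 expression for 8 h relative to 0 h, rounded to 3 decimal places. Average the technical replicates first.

Mean Ct: CG6864 0 h 21.315; CG6864 8 h 19.300; alphaTub84B 0 h 20.440; alphaTub84B 8 h 20.135
ΔCt(0 h) = 21.315 − 20.440 = 0.875
ΔCt(8 h) = 19.300 − 20.135 = -0.835
ΔΔCt = -0.835 − 0.875 = -1.710
Fold change = 2^(−(-1.710)) = 2^1.710 = 3.2716

3.272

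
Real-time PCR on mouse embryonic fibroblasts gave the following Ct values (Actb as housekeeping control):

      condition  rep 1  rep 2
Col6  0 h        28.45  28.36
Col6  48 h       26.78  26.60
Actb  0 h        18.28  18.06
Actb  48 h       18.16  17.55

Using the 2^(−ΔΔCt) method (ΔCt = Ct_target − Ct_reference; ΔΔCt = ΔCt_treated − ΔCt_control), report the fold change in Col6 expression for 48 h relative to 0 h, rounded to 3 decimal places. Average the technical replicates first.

Mean Ct: Col6 0 h 28.405; Col6 48 h 26.690; Actb 0 h 18.170; Actb 48 h 17.855
ΔCt(0 h) = 28.405 − 18.170 = 10.235
ΔCt(48 h) = 26.690 − 17.855 = 8.835
ΔΔCt = 8.835 − 10.235 = -1.400
Fold change = 2^(−(-1.400)) = 2^1.400 = 2.6390

2.639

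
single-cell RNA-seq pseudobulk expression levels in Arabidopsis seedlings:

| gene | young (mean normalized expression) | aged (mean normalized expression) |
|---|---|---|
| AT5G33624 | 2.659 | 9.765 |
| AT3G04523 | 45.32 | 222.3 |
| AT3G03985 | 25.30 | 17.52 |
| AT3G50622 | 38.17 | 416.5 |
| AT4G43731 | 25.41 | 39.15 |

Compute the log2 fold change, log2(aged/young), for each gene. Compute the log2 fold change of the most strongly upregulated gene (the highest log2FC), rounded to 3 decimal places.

log2(9.765/2.659) = 1.877  (AT5G33624)
log2(222.3/45.32) = 2.294  (AT3G04523)
log2(17.52/25.30) = -0.530  (AT3G03985)
log2(416.5/38.17) = 3.448  (AT3G50622)
log2(39.15/25.41) = 0.624  (AT4G43731)
AT3G50622 is most strongly upregulated.

3.448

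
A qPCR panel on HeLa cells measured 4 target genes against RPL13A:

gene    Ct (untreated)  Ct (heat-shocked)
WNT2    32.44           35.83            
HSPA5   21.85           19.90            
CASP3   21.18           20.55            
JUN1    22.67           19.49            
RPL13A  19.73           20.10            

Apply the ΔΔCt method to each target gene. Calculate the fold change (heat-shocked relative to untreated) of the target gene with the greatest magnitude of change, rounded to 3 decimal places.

WNT2: ΔΔCt = (35.83−20.10) − (32.44−19.73) = 15.73 − 12.71 = 3.02; fold change = 2^-3.02 = 0.123
HSPA5: ΔΔCt = (19.90−20.10) − (21.85−19.73) = -0.20 − 2.12 = -2.32; fold change = 2^2.32 = 4.993
CASP3: ΔΔCt = (20.55−20.10) − (21.18−19.73) = 0.45 − 1.45 = -1.00; fold change = 2^1.00 = 2.000
JUN1: ΔΔCt = (19.49−20.10) − (22.67−19.73) = -0.61 − 2.94 = -3.55; fold change = 2^3.55 = 11.713
JUN1 has the largest |ΔΔCt| = 3.55.

11.713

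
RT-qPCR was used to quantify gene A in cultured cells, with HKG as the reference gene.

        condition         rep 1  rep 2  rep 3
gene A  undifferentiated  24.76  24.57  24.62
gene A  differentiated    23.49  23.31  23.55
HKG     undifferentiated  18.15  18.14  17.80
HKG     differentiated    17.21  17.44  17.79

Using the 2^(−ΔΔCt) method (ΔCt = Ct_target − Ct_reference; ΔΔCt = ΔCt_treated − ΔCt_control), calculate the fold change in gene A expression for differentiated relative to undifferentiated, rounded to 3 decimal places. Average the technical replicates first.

Mean Ct: gene A undifferentiated 24.650; gene A differentiated 23.450; HKG undifferentiated 18.030; HKG differentiated 17.480
ΔCt(undifferentiated) = 24.650 − 18.030 = 6.620
ΔCt(differentiated) = 23.450 − 17.480 = 5.970
ΔΔCt = 5.970 − 6.620 = -0.650
Fold change = 2^(−(-0.650)) = 2^0.650 = 1.5692

1.569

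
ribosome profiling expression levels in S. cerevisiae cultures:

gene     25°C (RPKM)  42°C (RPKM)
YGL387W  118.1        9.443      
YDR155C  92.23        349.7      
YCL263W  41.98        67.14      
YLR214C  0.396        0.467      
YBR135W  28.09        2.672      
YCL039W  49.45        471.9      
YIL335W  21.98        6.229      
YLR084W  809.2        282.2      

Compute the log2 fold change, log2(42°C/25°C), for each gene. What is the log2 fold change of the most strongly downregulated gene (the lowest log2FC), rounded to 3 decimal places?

-3.645

log2(9.443/118.1) = -3.645  (YGL387W)
log2(349.7/92.23) = 1.923  (YDR155C)
log2(67.14/41.98) = 0.677  (YCL263W)
log2(0.467/0.396) = 0.238  (YLR214C)
log2(2.672/28.09) = -3.394  (YBR135W)
log2(471.9/49.45) = 3.254  (YCL039W)
log2(6.229/21.98) = -1.819  (YIL335W)
log2(282.2/809.2) = -1.520  (YLR084W)
YGL387W is most strongly downregulated.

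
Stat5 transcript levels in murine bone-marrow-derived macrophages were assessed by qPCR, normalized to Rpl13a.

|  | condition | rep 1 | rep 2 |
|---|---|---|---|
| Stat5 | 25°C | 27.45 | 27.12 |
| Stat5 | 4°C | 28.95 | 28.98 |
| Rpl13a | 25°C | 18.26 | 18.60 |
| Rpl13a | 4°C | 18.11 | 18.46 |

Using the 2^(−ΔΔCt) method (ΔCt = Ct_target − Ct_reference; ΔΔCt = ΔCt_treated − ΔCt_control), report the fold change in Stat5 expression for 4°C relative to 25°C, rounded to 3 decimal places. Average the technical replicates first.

0.282

Mean Ct: Stat5 25°C 27.285; Stat5 4°C 28.965; Rpl13a 25°C 18.430; Rpl13a 4°C 18.285
ΔCt(25°C) = 27.285 − 18.430 = 8.855
ΔCt(4°C) = 28.965 − 18.285 = 10.680
ΔΔCt = 10.680 − 8.855 = 1.825
Fold change = 2^(−1.825) = 0.2822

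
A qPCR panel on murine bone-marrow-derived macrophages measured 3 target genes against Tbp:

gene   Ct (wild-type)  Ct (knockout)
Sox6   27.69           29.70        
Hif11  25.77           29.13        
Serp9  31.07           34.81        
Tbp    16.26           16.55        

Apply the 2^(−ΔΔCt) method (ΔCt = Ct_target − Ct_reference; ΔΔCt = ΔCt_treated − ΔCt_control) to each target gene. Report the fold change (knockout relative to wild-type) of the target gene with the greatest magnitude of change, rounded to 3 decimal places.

Sox6: ΔΔCt = (29.70−16.55) − (27.69−16.26) = 13.15 − 11.43 = 1.72; fold change = 2^-1.72 = 0.304
Hif11: ΔΔCt = (29.13−16.55) − (25.77−16.26) = 12.58 − 9.51 = 3.07; fold change = 2^-3.07 = 0.119
Serp9: ΔΔCt = (34.81−16.55) − (31.07−16.26) = 18.26 − 14.81 = 3.45; fold change = 2^-3.45 = 0.092
Serp9 has the largest |ΔΔCt| = 3.45.

0.092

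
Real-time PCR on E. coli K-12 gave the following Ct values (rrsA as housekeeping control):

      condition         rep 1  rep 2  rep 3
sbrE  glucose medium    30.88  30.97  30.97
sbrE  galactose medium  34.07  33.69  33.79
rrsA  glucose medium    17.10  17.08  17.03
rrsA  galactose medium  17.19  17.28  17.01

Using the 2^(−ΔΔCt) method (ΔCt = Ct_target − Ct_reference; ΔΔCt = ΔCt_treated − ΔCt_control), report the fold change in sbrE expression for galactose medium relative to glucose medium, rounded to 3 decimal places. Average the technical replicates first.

Mean Ct: sbrE glucose medium 30.940; sbrE galactose medium 33.850; rrsA glucose medium 17.070; rrsA galactose medium 17.160
ΔCt(glucose medium) = 30.940 − 17.070 = 13.870
ΔCt(galactose medium) = 33.850 − 17.160 = 16.690
ΔΔCt = 16.690 − 13.870 = 2.820
Fold change = 2^(−2.820) = 0.1416

0.142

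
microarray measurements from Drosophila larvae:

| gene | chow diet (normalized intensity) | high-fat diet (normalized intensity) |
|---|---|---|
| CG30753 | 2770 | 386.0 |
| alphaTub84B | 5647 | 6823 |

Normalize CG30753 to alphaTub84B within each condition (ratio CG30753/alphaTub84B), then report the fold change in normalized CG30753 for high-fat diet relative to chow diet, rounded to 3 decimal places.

0.115

CG30753/alphaTub84B (chow diet) = 2770 / 5647 = 0.49053
CG30753/alphaTub84B (high-fat diet) = 386.0 / 6823 = 0.056573
Fold change = 0.056573 / 0.49053 = 0.1153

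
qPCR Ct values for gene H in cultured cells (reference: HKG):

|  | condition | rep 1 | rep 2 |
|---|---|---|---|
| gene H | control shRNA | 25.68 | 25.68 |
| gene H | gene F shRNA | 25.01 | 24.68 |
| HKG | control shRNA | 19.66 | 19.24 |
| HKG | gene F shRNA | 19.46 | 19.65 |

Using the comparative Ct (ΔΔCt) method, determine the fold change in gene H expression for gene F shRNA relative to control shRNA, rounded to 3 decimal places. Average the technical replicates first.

1.919

Mean Ct: gene H control shRNA 25.680; gene H gene F shRNA 24.845; HKG control shRNA 19.450; HKG gene F shRNA 19.555
ΔCt(control shRNA) = 25.680 − 19.450 = 6.230
ΔCt(gene F shRNA) = 24.845 − 19.555 = 5.290
ΔΔCt = 5.290 − 6.230 = -0.940
Fold change = 2^(−(-0.940)) = 2^0.940 = 1.9185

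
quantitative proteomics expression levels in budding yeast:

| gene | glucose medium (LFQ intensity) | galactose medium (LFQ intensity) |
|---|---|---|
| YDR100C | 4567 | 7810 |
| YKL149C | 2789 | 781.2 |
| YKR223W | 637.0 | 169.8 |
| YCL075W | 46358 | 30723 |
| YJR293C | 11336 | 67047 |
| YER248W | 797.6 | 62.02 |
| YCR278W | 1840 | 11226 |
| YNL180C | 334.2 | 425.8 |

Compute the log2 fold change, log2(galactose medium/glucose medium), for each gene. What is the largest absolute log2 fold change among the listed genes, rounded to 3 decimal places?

log2(7810/4567) = 0.774  (YDR100C)
log2(781.2/2789) = -1.836  (YKL149C)
log2(169.8/637.0) = -1.907  (YKR223W)
log2(30723/46358) = -0.593  (YCL075W)
log2(67047/11336) = 2.564  (YJR293C)
log2(62.02/797.6) = -3.685  (YER248W)
log2(11226/1840) = 2.609  (YCR278W)
log2(425.8/334.2) = 0.349  (YNL180C)
The largest magnitude belongs to YER248W.

3.685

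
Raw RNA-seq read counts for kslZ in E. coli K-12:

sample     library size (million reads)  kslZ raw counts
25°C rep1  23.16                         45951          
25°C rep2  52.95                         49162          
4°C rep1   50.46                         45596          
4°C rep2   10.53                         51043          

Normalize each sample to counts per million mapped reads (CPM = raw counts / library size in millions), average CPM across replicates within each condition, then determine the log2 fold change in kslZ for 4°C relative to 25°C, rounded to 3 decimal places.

0.982

CPM(25°C rep1) = 45951 / 23.16 = 1984.0674
CPM(25°C rep2) = 49162 / 52.95 = 928.4608
CPM(4°C rep1) = 45596 / 50.46 = 903.6068
CPM(4°C rep2) = 51043 / 10.53 = 4847.3884
mean CPM(25°C) = 1456.2641; mean CPM(4°C) = 2875.4976
Fold change = 2875.4976 / 1456.2641 = 1.97457
log2(1.97457) = 0.9815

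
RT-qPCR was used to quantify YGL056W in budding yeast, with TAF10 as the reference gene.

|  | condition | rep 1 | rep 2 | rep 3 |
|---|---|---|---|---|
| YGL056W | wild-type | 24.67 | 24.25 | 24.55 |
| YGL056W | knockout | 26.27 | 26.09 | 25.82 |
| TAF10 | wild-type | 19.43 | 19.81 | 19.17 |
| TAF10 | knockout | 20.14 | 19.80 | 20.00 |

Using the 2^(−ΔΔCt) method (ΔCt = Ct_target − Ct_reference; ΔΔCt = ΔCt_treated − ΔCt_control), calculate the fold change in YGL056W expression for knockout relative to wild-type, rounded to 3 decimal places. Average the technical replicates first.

0.480

Mean Ct: YGL056W wild-type 24.490; YGL056W knockout 26.060; TAF10 wild-type 19.470; TAF10 knockout 19.980
ΔCt(wild-type) = 24.490 − 19.470 = 5.020
ΔCt(knockout) = 26.060 − 19.980 = 6.080
ΔΔCt = 6.080 − 5.020 = 1.060
Fold change = 2^(−1.060) = 0.4796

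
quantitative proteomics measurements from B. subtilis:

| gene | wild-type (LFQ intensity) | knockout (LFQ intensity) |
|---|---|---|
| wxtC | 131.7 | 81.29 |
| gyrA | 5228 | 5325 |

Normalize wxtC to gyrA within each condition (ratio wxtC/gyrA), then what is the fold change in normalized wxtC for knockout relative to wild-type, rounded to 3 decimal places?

wxtC/gyrA (wild-type) = 131.7 / 5228 = 0.025191
wxtC/gyrA (knockout) = 81.29 / 5325 = 0.015266
Fold change = 0.015266 / 0.025191 = 0.6060

0.606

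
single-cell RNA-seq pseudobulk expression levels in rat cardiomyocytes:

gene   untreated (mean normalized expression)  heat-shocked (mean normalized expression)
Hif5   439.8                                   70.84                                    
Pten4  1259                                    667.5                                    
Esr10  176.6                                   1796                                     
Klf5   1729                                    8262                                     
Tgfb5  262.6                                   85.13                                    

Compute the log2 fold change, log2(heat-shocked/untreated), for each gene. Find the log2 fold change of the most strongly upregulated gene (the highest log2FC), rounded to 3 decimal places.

log2(70.84/439.8) = -2.634  (Hif5)
log2(667.5/1259) = -0.915  (Pten4)
log2(1796/176.6) = 3.346  (Esr10)
log2(8262/1729) = 2.257  (Klf5)
log2(85.13/262.6) = -1.625  (Tgfb5)
Esr10 is most strongly upregulated.

3.346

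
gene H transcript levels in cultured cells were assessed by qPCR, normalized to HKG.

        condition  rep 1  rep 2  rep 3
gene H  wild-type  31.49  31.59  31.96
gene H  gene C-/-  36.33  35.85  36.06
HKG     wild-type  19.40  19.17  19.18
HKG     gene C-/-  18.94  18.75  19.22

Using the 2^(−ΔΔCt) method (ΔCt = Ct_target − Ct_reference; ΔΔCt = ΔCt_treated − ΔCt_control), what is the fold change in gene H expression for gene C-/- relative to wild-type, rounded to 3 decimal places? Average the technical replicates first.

Mean Ct: gene H wild-type 31.680; gene H gene C-/- 36.080; HKG wild-type 19.250; HKG gene C-/- 18.970
ΔCt(wild-type) = 31.680 − 19.250 = 12.430
ΔCt(gene C-/-) = 36.080 − 18.970 = 17.110
ΔΔCt = 17.110 − 12.430 = 4.680
Fold change = 2^(−4.680) = 0.0390

0.039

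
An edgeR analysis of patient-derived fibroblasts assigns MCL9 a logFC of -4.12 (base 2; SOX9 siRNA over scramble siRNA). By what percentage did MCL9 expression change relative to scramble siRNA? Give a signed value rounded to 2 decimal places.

Fold change = 2^(-4.12) = 0.0575
Percent change = (FC − 1) × 100% = (0.0575 − 1) × 100 = -94.25%

-94.25%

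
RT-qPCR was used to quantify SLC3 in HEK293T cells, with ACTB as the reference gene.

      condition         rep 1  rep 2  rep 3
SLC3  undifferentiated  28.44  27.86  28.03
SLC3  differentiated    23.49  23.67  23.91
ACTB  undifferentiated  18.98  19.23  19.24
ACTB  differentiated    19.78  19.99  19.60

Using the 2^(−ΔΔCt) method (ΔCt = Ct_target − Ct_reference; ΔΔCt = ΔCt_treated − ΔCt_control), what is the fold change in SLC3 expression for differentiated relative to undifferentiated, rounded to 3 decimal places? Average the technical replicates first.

Mean Ct: SLC3 undifferentiated 28.110; SLC3 differentiated 23.690; ACTB undifferentiated 19.150; ACTB differentiated 19.790
ΔCt(undifferentiated) = 28.110 − 19.150 = 8.960
ΔCt(differentiated) = 23.690 − 19.790 = 3.900
ΔΔCt = 3.900 − 8.960 = -5.060
Fold change = 2^(−(-5.060)) = 2^5.060 = 33.3589

33.359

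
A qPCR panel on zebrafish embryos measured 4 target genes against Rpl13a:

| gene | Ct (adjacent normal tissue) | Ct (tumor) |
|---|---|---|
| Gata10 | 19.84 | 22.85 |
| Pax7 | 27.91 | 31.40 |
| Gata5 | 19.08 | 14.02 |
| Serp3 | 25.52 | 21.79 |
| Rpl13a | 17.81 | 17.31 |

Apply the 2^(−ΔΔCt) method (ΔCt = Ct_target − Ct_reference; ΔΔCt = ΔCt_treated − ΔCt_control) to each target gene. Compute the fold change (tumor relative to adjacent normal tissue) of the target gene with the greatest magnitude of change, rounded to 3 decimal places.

23.588

Gata10: ΔΔCt = (22.85−17.31) − (19.84−17.81) = 5.54 − 2.03 = 3.51; fold change = 2^-3.51 = 0.088
Pax7: ΔΔCt = (31.40−17.31) − (27.91−17.81) = 14.09 − 10.10 = 3.99; fold change = 2^-3.99 = 0.063
Gata5: ΔΔCt = (14.02−17.31) − (19.08−17.81) = -3.29 − 1.27 = -4.56; fold change = 2^4.56 = 23.588
Serp3: ΔΔCt = (21.79−17.31) − (25.52−17.81) = 4.48 − 7.71 = -3.23; fold change = 2^3.23 = 9.383
Gata5 has the largest |ΔΔCt| = 4.56.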